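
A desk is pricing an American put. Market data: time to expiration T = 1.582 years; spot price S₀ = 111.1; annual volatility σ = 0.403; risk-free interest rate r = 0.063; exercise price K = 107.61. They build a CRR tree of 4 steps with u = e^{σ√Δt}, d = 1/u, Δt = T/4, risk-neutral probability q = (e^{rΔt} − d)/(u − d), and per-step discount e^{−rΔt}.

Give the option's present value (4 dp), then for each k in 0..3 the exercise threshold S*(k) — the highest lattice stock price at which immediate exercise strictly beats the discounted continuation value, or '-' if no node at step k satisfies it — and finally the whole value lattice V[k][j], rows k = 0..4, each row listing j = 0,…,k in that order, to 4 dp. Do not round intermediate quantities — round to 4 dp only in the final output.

price = 15.3114
boundary = - - 66.9233 86.2275
tree:
15.3114
25.4715 5.3699
40.6867 10.7155 0.0000
55.6692 21.3825 0.0000 0.0000
67.2974 40.6867 0.0000 0.0000 0.0000

Δt=0.39550, u=1.28845, d=0.77612, q=0.48622, disc=e^(-rΔt)=0.97539
k=4 terminal: V=max(K-S,0) → 67.2974 40.6867 0.0000 0.0000 0.0000
k=3: j=0 S=51.9408 intr=55.6692 cont=53.0210 V=55.6692[EX]; j=1 S=86.2275 intr=21.3825 cont=20.3895 V=21.3825[EX]; j=2 S=143.1471 intr=0.0000 cont=0.0000 V=0.0000[hold]; j=3 S=237.6398 intr=0.0000 cont=0.0000 V=0.0000[hold]  S*(3)=86.2275
k=2: j=0 S=66.9233 intr=40.6867 cont=38.0386 V=40.6867[EX]; j=1 S=111.1000 intr=0.0000 cont=10.7155 V=10.7155[hold]; j=2 S=184.4382 intr=0.0000 cont=0.0000 V=0.0000[hold]  S*(2)=66.9233
k=1: j=0 S=86.2275 intr=21.3825 cont=25.4715 V=25.4715[hold]; j=1 S=143.1471 intr=0.0000 cont=5.3699 V=5.3699[hold]  S*(1)=-
k=0: j=0 S=111.1000 intr=0.0000 cont=15.3114 V=15.3114[hold]  S*(0)=-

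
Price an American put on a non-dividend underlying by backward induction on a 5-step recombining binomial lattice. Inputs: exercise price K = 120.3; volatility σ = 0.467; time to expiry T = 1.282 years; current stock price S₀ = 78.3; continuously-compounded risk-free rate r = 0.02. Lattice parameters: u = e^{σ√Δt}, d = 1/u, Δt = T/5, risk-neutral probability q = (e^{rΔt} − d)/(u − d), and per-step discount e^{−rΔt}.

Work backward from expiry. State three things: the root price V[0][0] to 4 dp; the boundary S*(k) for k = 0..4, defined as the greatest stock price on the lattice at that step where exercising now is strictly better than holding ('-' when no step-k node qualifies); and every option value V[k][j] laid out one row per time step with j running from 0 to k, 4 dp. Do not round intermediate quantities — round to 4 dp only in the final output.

price = 46.7530
boundary = - - 48.7940 61.8108 78.3000
tree:
46.7530
59.0053 32.4258
71.5060 44.5164 18.1319
81.7815 58.4892 28.0772 6.2770
89.8931 71.5060 42.0000 11.5117 0.0000
96.2965 81.7815 58.4892 21.1120 0.0000 0.0000

Δt=0.25640, u=1.26677, d=0.78941, q=0.45193, disc=e^(-rΔt)=0.99489
k=5 terminal: V=max(K-S,0) → 96.2965 81.7815 58.4892 21.1120 0.0000 0.0000
k=4: j=0 S=30.4069 intr=89.8931 cont=89.2778 V=89.8931[EX]; j=1 S=48.7940 intr=71.5060 cont=70.8907 V=71.5060[EX]; j=2 S=78.3000 intr=42.0000 cont=41.3847 V=42.0000[EX]; j=3 S=125.6484 intr=0.0000 cont=11.5117 V=11.5117[hold]; j=4 S=201.6286 intr=0.0000 cont=0.0000 V=0.0000[hold]  S*(4)=78.3000
k=3: j=0 S=38.5185 intr=81.7815 cont=81.1662 V=81.7815[EX]; j=1 S=61.8108 intr=58.4892 cont=57.8739 V=58.4892[EX]; j=2 S=99.1880 intr=21.1120 cont=28.0772 V=28.0772[hold]; j=3 S=159.1675 intr=0.0000 cont=6.2770 V=6.2770[hold]  S*(3)=61.8108
k=2: j=0 S=48.7940 intr=71.5060 cont=70.8907 V=71.5060[EX]; j=1 S=78.3000 intr=42.0000 cont=44.5164 V=44.5164[hold]; j=2 S=125.6484 intr=0.0000 cont=18.1319 V=18.1319[hold]  S*(2)=48.7940
k=1: j=0 S=61.8108 intr=58.4892 cont=59.0053 V=59.0053[hold]; j=1 S=99.1880 intr=21.1120 cont=32.4258 V=32.4258[hold]  S*(1)=-
k=0: j=0 S=78.3000 intr=42.0000 cont=46.7530 V=46.7530[hold]  S*(0)=-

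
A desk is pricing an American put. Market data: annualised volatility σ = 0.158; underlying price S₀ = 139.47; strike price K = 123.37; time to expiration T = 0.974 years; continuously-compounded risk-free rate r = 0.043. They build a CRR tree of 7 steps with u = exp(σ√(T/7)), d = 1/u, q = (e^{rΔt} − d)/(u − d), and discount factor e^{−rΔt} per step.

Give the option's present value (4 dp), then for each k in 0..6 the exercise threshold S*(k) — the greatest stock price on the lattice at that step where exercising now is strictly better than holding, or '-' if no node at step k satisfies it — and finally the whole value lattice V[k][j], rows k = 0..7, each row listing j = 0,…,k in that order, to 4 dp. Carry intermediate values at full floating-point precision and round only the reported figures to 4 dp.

params: Δt=0.13914 u=1.06071 d=0.94277 q=0.53615 e^(-rΔt)=0.99403
t_7 payoffs: 31.0472 19.4974 6.5027 0.0000 0.0000 0.0000 0.0000 0.0000
t_6: node(6,0) S=97.9275 payoff=25.4425 vs cont=24.7065 → 25.4425 [stop]  node(6,1) S=110.1785 payoff=13.1915 vs cont=12.4556 → 13.1915 [stop]  node(6,2) S=123.9621 payoff=0.0000 vs cont=2.9983 → 2.9983 [wait]  node(6,3) S=139.4700 payoff=0.0000 vs cont=0.0000 → 0.0000 [wait]  node(6,4) S=156.9180 payoff=0.0000 vs cont=0.0000 → 0.0000 [wait]  node(6,5) S=176.5488 payoff=0.0000 vs cont=0.0000 → 0.0000 [wait]  node(6,6) S=198.6354 payoff=0.0000 vs cont=0.0000 → 0.0000 [wait]  ⇒ S*(6)=110.1785
t_5: node(5,0) S=103.8726 payoff=19.4974 vs cont=18.7615 → 19.4974 [stop]  node(5,1) S=116.8673 payoff=6.5027 vs cont=7.6803 → 7.6803 [wait]  node(5,2) S=131.4876 payoff=0.0000 vs cont=1.3825 → 1.3825 [wait]  node(5,3) S=147.9370 payoff=0.0000 vs cont=0.0000 → 0.0000 [wait]  node(5,4) S=166.4442 payoff=0.0000 vs cont=0.0000 → 0.0000 [wait]  node(5,5) S=187.2668 payoff=0.0000 vs cont=0.0000 → 0.0000 [wait]  ⇒ S*(5)=103.8726
t_4: node(4,0) S=110.1785 payoff=13.1915 vs cont=13.0831 → 13.1915 [stop]  node(4,1) S=123.9621 payoff=0.0000 vs cont=4.2780 → 4.2780 [wait]  node(4,2) S=139.4700 payoff=0.0000 vs cont=0.6374 → 0.6374 [wait]  node(4,3) S=156.9180 payoff=0.0000 vs cont=0.0000 → 0.0000 [wait]  node(4,4) S=176.5488 payoff=0.0000 vs cont=0.0000 → 0.0000 [wait]  ⇒ S*(4)=110.1785
t_3: node(3,0) S=116.8673 payoff=6.5027 vs cont=8.3623 → 8.3623 [wait]  node(3,1) S=131.4876 payoff=0.0000 vs cont=2.3122 → 2.3122 [wait]  node(3,2) S=147.9370 payoff=0.0000 vs cont=0.2939 → 0.2939 [wait]  node(3,3) S=166.4442 payoff=0.0000 vs cont=0.0000 → 0.0000 [wait]  ⇒ S*(3)=-
t_2: node(2,0) S=123.9621 payoff=0.0000 vs cont=5.0880 → 5.0880 [wait]  node(2,1) S=139.4700 payoff=0.0000 vs cont=1.2228 → 1.2228 [wait]  node(2,2) S=156.9180 payoff=0.0000 vs cont=0.1355 → 0.1355 [wait]  ⇒ S*(2)=-
t_1: node(1,0) S=131.4876 payoff=0.0000 vs cont=2.9977 → 2.9977 [wait]  node(1,1) S=147.9370 payoff=0.0000 vs cont=0.6360 → 0.6360 [wait]  ⇒ S*(1)=-
t_0: node(0,0) S=139.4700 payoff=0.0000 vs cont=1.7211 → 1.7211 [wait]  ⇒ S*(0)=-

price = 1.7211
boundary = - - - - 110.1785 103.8726 110.1785
tree:
1.7211
2.9977 0.6360
5.0880 1.2228 0.1355
8.3623 2.3122 0.2939 0.0000
13.1915 4.2780 0.6374 0.0000 0.0000
19.4974 7.6803 1.3825 0.0000 0.0000 0.0000
25.4425 13.1915 2.9983 0.0000 0.0000 0.0000 0.0000
31.0472 19.4974 6.5027 0.0000 0.0000 0.0000 0.0000 0.0000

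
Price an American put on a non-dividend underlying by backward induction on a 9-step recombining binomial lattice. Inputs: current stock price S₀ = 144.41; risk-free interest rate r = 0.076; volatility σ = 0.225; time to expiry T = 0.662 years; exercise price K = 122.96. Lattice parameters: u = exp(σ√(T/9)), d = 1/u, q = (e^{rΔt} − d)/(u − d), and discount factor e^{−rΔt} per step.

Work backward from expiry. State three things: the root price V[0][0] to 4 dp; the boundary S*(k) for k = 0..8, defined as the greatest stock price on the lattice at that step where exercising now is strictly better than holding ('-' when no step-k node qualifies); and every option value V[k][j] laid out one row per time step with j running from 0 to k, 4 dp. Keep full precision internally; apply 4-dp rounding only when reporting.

price = 1.6086
boundary = - - - - - 106.4360 100.1352 106.4360 113.1333
tree:
1.6086
2.7047 0.6561
4.4488 1.1907 0.1902
7.1278 2.1262 0.3759 0.0280
11.0639 3.7217 0.7376 0.0600 0.0000
16.5240 6.3516 1.4350 0.1285 0.0000 0.0000
22.8248 10.4845 2.7632 0.2753 0.0000 0.0000 0.0000
28.7526 16.5240 5.2534 0.5899 0.0000 0.0000 0.0000 0.0000
34.3295 22.8248 9.8267 1.2639 0.0000 0.0000 0.0000 0.0000 0.0000
39.5762 28.7526 16.5240 2.7081 0.0000 0.0000 0.0000 0.0000 0.0000 0.0000

Δt=0.07356, u=1.06292, d=0.94080, q=0.53065, disc=e^(-rΔt)=0.99443
k=9 terminal: V=max(K-S,0) → 39.5762 28.7526 16.5240 2.7081 0.0000 0.0000 0.0000 0.0000 0.0000 0.0000
k=8: j=0 S=88.6305 intr=34.3295 cont=33.6440 V=34.3295[EX]; j=1 S=100.1352 intr=22.8248 cont=22.1393 V=22.8248[EX]; j=2 S=113.1333 intr=9.8267 cont=9.1413 V=9.8267[EX]; j=3 S=127.8185 intr=0.0000 cont=1.2639 V=1.2639[hold]; j=4 S=144.4100 intr=0.0000 cont=0.0000 V=0.0000[hold]; j=5 S=163.1551 intr=0.0000 cont=0.0000 V=0.0000[hold]; j=6 S=184.3335 intr=0.0000 cont=0.0000 V=0.0000[hold]; j=7 S=208.2609 intr=0.0000 cont=0.0000 V=0.0000[hold]; j=8 S=235.2942 intr=0.0000 cont=0.0000 V=0.0000[hold]  S*(8)=113.1333
k=7: j=0 S=94.2074 intr=28.7526 cont=28.0671 V=28.7526[EX]; j=1 S=106.4360 intr=16.5240 cont=15.8386 V=16.5240[EX]; j=2 S=120.2519 intr=2.7081 cont=5.2534 V=5.2534[hold]; j=3 S=135.8612 intr=0.0000 cont=0.5899 V=0.5899[hold]; j=4 S=153.4967 intr=0.0000 cont=0.0000 V=0.0000[hold]; j=5 S=173.4213 intr=0.0000 cont=0.0000 V=0.0000[hold]; j=6 S=195.9323 intr=0.0000 cont=0.0000 V=0.0000[hold]; j=7 S=221.3653 intr=0.0000 cont=0.0000 V=0.0000[hold]  S*(7)=106.4360
k=6: j=0 S=100.1352 intr=22.8248 cont=22.1393 V=22.8248[EX]; j=1 S=113.1333 intr=9.8267 cont=10.4845 V=10.4845[hold]; j=2 S=127.8185 intr=0.0000 cont=2.7632 V=2.7632[hold]; j=3 S=144.4100 intr=0.0000 cont=0.2753 V=0.2753[hold]; j=4 S=163.1551 intr=0.0000 cont=0.0000 V=0.0000[hold]; j=5 S=184.3335 intr=0.0000 cont=0.0000 V=0.0000[hold]; j=6 S=208.2609 intr=0.0000 cont=0.0000 V=0.0000[hold]  S*(6)=100.1352
k=5: j=0 S=106.4360 intr=16.5240 cont=16.1856 V=16.5240[EX]; j=1 S=120.2519 intr=2.7081 cont=6.3516 V=6.3516[hold]; j=2 S=135.8612 intr=0.0000 cont=1.4350 V=1.4350[hold]; j=3 S=153.4967 intr=0.0000 cont=0.1285 V=0.1285[hold]; j=4 S=173.4213 intr=0.0000 cont=0.0000 V=0.0000[hold]; j=5 S=195.9323 intr=0.0000 cont=0.0000 V=0.0000[hold]  S*(5)=106.4360
k=4: j=0 S=113.1333 intr=9.8267 cont=11.0639 V=11.0639[hold]; j=1 S=127.8185 intr=0.0000 cont=3.7217 V=3.7217[hold]; j=2 S=144.4100 intr=0.0000 cont=0.7376 V=0.7376[hold]; j=3 S=163.1551 intr=0.0000 cont=0.0600 V=0.0600[hold]; j=4 S=184.3335 intr=0.0000 cont=0.0000 V=0.0000[hold]  S*(4)=-
k=3: j=0 S=120.2519 intr=2.7081 cont=7.1278 V=7.1278[hold]; j=1 S=135.8612 intr=0.0000 cont=2.1262 V=2.1262[hold]; j=2 S=153.4967 intr=0.0000 cont=0.3759 V=0.3759[hold]; j=3 S=173.4213 intr=0.0000 cont=0.0280 V=0.0280[hold]  S*(3)=-
k=2: j=0 S=127.8185 intr=0.0000 cont=4.4488 V=4.4488[hold]; j=1 S=144.4100 intr=0.0000 cont=1.1907 V=1.1907[hold]; j=2 S=163.1551 intr=0.0000 cont=0.1902 V=0.1902[hold]  S*(2)=-
k=1: j=0 S=135.8612 intr=0.0000 cont=2.7047 V=2.7047[hold]; j=1 S=153.4967 intr=0.0000 cont=0.6561 V=0.6561[hold]  S*(1)=-
k=0: j=0 S=144.4100 intr=0.0000 cont=1.6086 V=1.6086[hold]  S*(0)=-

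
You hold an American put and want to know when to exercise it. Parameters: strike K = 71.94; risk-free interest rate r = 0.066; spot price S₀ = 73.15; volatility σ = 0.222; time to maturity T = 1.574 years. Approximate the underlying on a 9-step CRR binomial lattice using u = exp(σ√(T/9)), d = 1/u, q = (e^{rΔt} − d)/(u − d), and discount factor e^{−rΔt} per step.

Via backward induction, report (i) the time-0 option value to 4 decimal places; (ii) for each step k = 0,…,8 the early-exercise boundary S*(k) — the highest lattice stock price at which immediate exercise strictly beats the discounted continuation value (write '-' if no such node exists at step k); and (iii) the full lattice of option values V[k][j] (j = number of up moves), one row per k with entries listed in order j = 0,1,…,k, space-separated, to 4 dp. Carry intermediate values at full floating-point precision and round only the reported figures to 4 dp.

Δt=0.17489  u=1.09729  d=0.91134  q=0.53924  discount=0.98852
step 9 (expiry): payoffs max(K−S,0) = 40.2198 33.7477 25.9551 16.5725 5.2755 0.0000 0.0000 0.0000 0.0000 0.0000
step 8: (k=8,j=0): S=34.8061, (K−S)⁺=37.1339, hold=36.3083 ⇒ V=37.1339 exercise | (k=8,j=1): S=41.9079, (K−S)⁺=30.0321, hold=29.2065 ⇒ V=30.0321 exercise | (k=8,j=2): S=50.4586, (K−S)⁺=21.4814, hold=20.6558 ⇒ V=21.4814 exercise | (k=8,j=3): S=60.7540, (K−S)⁺=11.1860, hold=10.3604 ⇒ V=11.1860 exercise | (k=8,j=4): S=73.1500, (K−S)⁺=0.0000, hold=2.4028 ⇒ V=2.4028 continue | (k=8,j=5): S=88.0753, (K−S)⁺=0.0000, hold=0.0000 ⇒ V=0.0000 continue | (k=8,j=6): S=106.0458, (K−S)⁺=0.0000, hold=0.0000 ⇒ V=0.0000 continue | (k=8,j=7): S=127.6830, (K−S)⁺=0.0000, hold=0.0000 ⇒ V=0.0000 continue | (k=8,j=8): S=153.7350, (K−S)⁺=0.0000, hold=0.0000 ⇒ V=0.0000 continue  boundary S*=60.7540
step 7: (k=7,j=0): S=38.1923, (K−S)⁺=33.7477, hold=32.9221 ⇒ V=33.7477 exercise | (k=7,j=1): S=45.9849, (K−S)⁺=25.9551, hold=25.1295 ⇒ V=25.9551 exercise | (k=7,j=2): S=55.3675, (K−S)⁺=16.5725, hold=15.7469 ⇒ V=16.5725 exercise | (k=7,j=3): S=66.6645, (K−S)⁺=5.2755, hold=6.3757 ⇒ V=6.3757 continue | (k=7,j=4): S=80.2665, (K−S)⁺=0.0000, hold=1.0944 ⇒ V=1.0944 continue | (k=7,j=5): S=96.6437, (K−S)⁺=0.0000, hold=0.0000 ⇒ V=0.0000 continue | (k=7,j=6): S=116.3626, (K−S)⁺=0.0000, hold=0.0000 ⇒ V=0.0000 continue | (k=7,j=7): S=140.1048, (K−S)⁺=0.0000, hold=0.0000 ⇒ V=0.0000 continue  boundary S*=55.3675
step 6: (k=6,j=0): S=41.9079, (K−S)⁺=30.0321, hold=29.2065 ⇒ V=30.0321 exercise | (k=6,j=1): S=50.4586, (K−S)⁺=21.4814, hold=20.6558 ⇒ V=21.4814 exercise | (k=6,j=2): S=60.7540, (K−S)⁺=11.1860, hold=10.9469 ⇒ V=11.1860 exercise | (k=6,j=3): S=73.1500, (K−S)⁺=0.0000, hold=3.4874 ⇒ V=3.4874 continue | (k=6,j=4): S=88.0753, (K−S)⁺=0.0000, hold=0.4985 ⇒ V=0.4985 continue | (k=6,j=5): S=106.0458, (K−S)⁺=0.0000, hold=0.0000 ⇒ V=0.0000 continue | (k=6,j=6): S=127.6830, (K−S)⁺=0.0000, hold=0.0000 ⇒ V=0.0000 continue  boundary S*=60.7540
step 5: (k=5,j=0): S=45.9849, (K−S)⁺=25.9551, hold=25.1295 ⇒ V=25.9551 exercise | (k=5,j=1): S=55.3675, (K−S)⁺=16.5725, hold=15.7469 ⇒ V=16.5725 exercise | (k=5,j=2): S=66.6645, (K−S)⁺=5.2755, hold=6.9538 ⇒ V=6.9538 continue | (k=5,j=3): S=80.2665, (K−S)⁺=0.0000, hold=1.8541 ⇒ V=1.8541 continue | (k=5,j=4): S=96.6437, (K−S)⁺=0.0000, hold=0.2270 ⇒ V=0.2270 continue | (k=5,j=5): S=116.3626, (K−S)⁺=0.0000, hold=0.0000 ⇒ V=0.0000 continue  boundary S*=55.3675
step 4: (k=4,j=0): S=50.4586, (K−S)⁺=21.4814, hold=20.6558 ⇒ V=21.4814 exercise | (k=4,j=1): S=60.7540, (K−S)⁺=11.1860, hold=11.2551 ⇒ V=11.2551 continue | (k=4,j=2): S=73.1500, (K−S)⁺=0.0000, hold=4.1556 ⇒ V=4.1556 continue | (k=4,j=3): S=88.0753, (K−S)⁺=0.0000, hold=0.9655 ⇒ V=0.9655 continue | (k=4,j=4): S=106.0458, (K−S)⁺=0.0000, hold=0.1034 ⇒ V=0.1034 continue  boundary S*=50.4586
step 3: (k=3,j=0): S=55.3675, (K−S)⁺=16.5725, hold=15.7837 ⇒ V=16.5725 exercise | (k=3,j=1): S=66.6645, (K−S)⁺=5.2755, hold=7.3415 ⇒ V=7.3415 continue | (k=3,j=2): S=80.2665, (K−S)⁺=0.0000, hold=2.4074 ⇒ V=2.4074 continue | (k=3,j=3): S=96.6437, (K−S)⁺=0.0000, hold=0.4949 ⇒ V=0.4949 continue  boundary S*=55.3675
step 2: (k=2,j=0): S=60.7540, (K−S)⁺=11.1860, hold=11.4617 ⇒ V=11.4617 continue | (k=2,j=1): S=73.1500, (K−S)⁺=0.0000, hold=4.6271 ⇒ V=4.6271 continue | (k=2,j=2): S=88.0753, (K−S)⁺=0.0000, hold=1.3603 ⇒ V=1.3603 continue  boundary S*=-
step 1: (k=1,j=0): S=66.6645, (K−S)⁺=5.2755, hold=7.6870 ⇒ V=7.6870 continue | (k=1,j=1): S=80.2665, (K−S)⁺=0.0000, hold=2.8326 ⇒ V=2.8326 continue  boundary S*=-
step 0: (k=0,j=0): S=73.1500, (K−S)⁺=0.0000, hold=5.0111 ⇒ V=5.0111 continue  boundary S*=-

price = 5.0111
boundary = - - - 55.3675 50.4586 55.3675 60.7540 55.3675 60.7540
tree:
5.0111
7.6870 2.8326
11.4617 4.6271 1.3603
16.5725 7.3415 2.4074 0.4949
21.4814 11.2551 4.1556 0.9655 0.1034
25.9551 16.5725 6.9538 1.8541 0.2270 0.0000
30.0321 21.4814 11.1860 3.4874 0.4985 0.0000 0.0000
33.7477 25.9551 16.5725 6.3757 1.0944 0.0000 0.0000 0.0000
37.1339 30.0321 21.4814 11.1860 2.4028 0.0000 0.0000 0.0000 0.0000
40.2198 33.7477 25.9551 16.5725 5.2755 0.0000 0.0000 0.0000 0.0000 0.0000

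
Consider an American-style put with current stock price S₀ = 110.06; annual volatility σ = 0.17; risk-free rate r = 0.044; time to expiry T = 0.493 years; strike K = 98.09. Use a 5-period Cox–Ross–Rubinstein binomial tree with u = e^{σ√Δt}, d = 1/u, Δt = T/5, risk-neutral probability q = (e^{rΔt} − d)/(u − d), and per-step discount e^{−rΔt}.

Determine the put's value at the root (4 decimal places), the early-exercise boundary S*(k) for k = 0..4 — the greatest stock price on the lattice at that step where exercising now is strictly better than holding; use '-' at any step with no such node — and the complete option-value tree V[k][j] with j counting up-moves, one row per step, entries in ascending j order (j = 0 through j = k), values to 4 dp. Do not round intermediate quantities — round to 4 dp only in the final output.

params: Δt=0.09860 u=1.05483 d=0.94802 q=0.52736 e^(-rΔt)=0.99567
t_5 payoffs: 13.8121 4.3165 0.0000 0.0000 0.0000 0.0000
t_4: node(4,0) S=88.8990 payoff=9.1910 vs cont=8.7663 → 9.1910 [stop]  node(4,1) S=98.9153 payoff=0.0000 vs cont=2.0313 → 2.0313 [wait]  node(4,2) S=110.0600 payoff=0.0000 vs cont=0.0000 → 0.0000 [wait]  node(4,3) S=122.4604 payoff=0.0000 vs cont=0.0000 → 0.0000 [wait]  node(4,4) S=136.2580 payoff=0.0000 vs cont=0.0000 → 0.0000 [wait]  ⇒ S*(4)=88.8990
t_3: node(3,0) S=93.7735 payoff=4.3165 vs cont=5.3918 → 5.3918 [wait]  node(3,1) S=104.3389 payoff=0.0000 vs cont=0.9559 → 0.9559 [wait]  node(3,2) S=116.0948 payoff=0.0000 vs cont=0.0000 → 0.0000 [wait]  node(3,3) S=129.1751 payoff=0.0000 vs cont=0.0000 → 0.0000 [wait]  ⇒ S*(3)=-
t_2: node(2,0) S=98.9153 payoff=0.0000 vs cont=3.0393 → 3.0393 [wait]  node(2,1) S=110.0600 payoff=0.0000 vs cont=0.4498 → 0.4498 [wait]  node(2,2) S=122.4604 payoff=0.0000 vs cont=0.0000 → 0.0000 [wait]  ⇒ S*(2)=-
t_1: node(1,0) S=104.3389 payoff=0.0000 vs cont=1.6664 → 1.6664 [wait]  node(1,1) S=116.0948 payoff=0.0000 vs cont=0.2117 → 0.2117 [wait]  ⇒ S*(1)=-
t_0: node(0,0) S=110.0600 payoff=0.0000 vs cont=0.8954 → 0.8954 [wait]  ⇒ S*(0)=-

price = 0.8954
boundary = - - - - 88.8990
tree:
0.8954
1.6664 0.2117
3.0393 0.4498 0.0000
5.3918 0.9559 0.0000 0.0000
9.1910 2.0313 0.0000 0.0000 0.0000
13.8121 4.3165 0.0000 0.0000 0.0000 0.0000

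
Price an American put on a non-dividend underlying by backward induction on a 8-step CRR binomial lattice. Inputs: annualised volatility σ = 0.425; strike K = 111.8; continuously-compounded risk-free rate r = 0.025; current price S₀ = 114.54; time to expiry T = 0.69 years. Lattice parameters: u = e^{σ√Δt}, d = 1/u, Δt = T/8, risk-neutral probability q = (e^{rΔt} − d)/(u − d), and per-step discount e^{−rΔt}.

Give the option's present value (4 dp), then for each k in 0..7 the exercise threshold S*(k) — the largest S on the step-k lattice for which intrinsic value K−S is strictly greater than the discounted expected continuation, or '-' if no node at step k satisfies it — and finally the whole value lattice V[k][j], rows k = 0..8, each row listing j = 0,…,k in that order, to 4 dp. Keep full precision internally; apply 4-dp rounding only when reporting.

Δt=0.08625, u=1.13294, d=0.88266, q=0.47746, disc=e^(-rΔt)=0.99785
k=8 terminal: V=max(K-S,0) → 69.6008 57.6352 42.2767 22.5632 0.0000 0.0000 0.0000 0.0000 0.0000
k=7: j=0 S=47.8091 intr=63.9909 cont=63.7501 V=63.9909[EX]; j=1 S=61.3654 intr=50.4346 cont=50.1938 V=50.4346[EX]; j=2 S=78.7657 intr=33.0343 cont=32.7935 V=33.0343[EX]; j=3 S=101.0998 intr=10.7002 cont=11.7648 V=11.7648[hold]; j=4 S=129.7669 intr=0.0000 cont=0.0000 V=0.0000[hold]; j=5 S=166.5625 intr=0.0000 cont=0.0000 V=0.0000[hold]; j=6 S=213.7916 intr=0.0000 cont=0.0000 V=0.0000[hold]; j=7 S=274.4125 intr=0.0000 cont=0.0000 V=0.0000[hold]  S*(7)=78.7657
k=6: j=0 S=54.1648 intr=57.6352 cont=57.3944 V=57.6352[EX]; j=1 S=69.5233 intr=42.2767 cont=42.0359 V=42.2767[EX]; j=2 S=89.2368 intr=22.5632 cont=22.8296 V=22.8296[hold]; j=3 S=114.5400 intr=0.0000 cont=6.1343 V=6.1343[hold]; j=4 S=147.0180 intr=0.0000 cont=0.0000 V=0.0000[hold]; j=5 S=188.7052 intr=0.0000 cont=0.0000 V=0.0000[hold]; j=6 S=242.2129 intr=0.0000 cont=0.0000 V=0.0000[hold]  S*(6)=69.5233
k=5: j=0 S=61.3654 intr=50.4346 cont=50.1938 V=50.4346[EX]; j=1 S=78.7657 intr=33.0343 cont=32.9204 V=33.0343[EX]; j=2 S=101.0998 intr=10.7002 cont=14.8263 V=14.8263[hold]; j=3 S=129.7669 intr=0.0000 cont=3.1985 V=3.1985[hold]; j=4 S=166.5625 intr=0.0000 cont=0.0000 V=0.0000[hold]; j=5 S=213.7916 intr=0.0000 cont=0.0000 V=0.0000[hold]  S*(5)=78.7657
k=4: j=0 S=69.5233 intr=42.2767 cont=42.0359 V=42.2767[EX]; j=1 S=89.2368 intr=22.5632 cont=24.2882 V=24.2882[hold]; j=2 S=114.5400 intr=0.0000 cont=9.2545 V=9.2545[hold]; j=3 S=147.0180 intr=0.0000 cont=1.6677 V=1.6677[hold]; j=4 S=188.7052 intr=0.0000 cont=0.0000 V=0.0000[hold]  S*(4)=69.5233
k=3: j=0 S=78.7657 intr=33.0343 cont=33.6153 V=33.6153[hold]; j=1 S=101.0998 intr=10.7002 cont=17.0734 V=17.0734[hold]; j=2 S=129.7669 intr=0.0000 cont=5.6200 V=5.6200[hold]; j=3 S=166.5625 intr=0.0000 cont=0.8696 V=0.8696[hold]  S*(3)=-
k=2: j=0 S=89.2368 intr=22.5632 cont=25.6618 V=25.6618[hold]; j=1 S=114.5400 intr=0.0000 cont=11.5798 V=11.5798[hold]; j=2 S=147.0180 intr=0.0000 cont=3.3446 V=3.3446[hold]  S*(2)=-
k=1: j=0 S=101.0998 intr=10.7002 cont=18.8974 V=18.8974[hold]; j=1 S=129.7669 intr=0.0000 cont=7.6314 V=7.6314[hold]  S*(1)=-
k=0: j=0 S=114.5400 intr=0.0000 cont=13.4892 V=13.4892[hold]  S*(0)=-

price = 13.4892
boundary = - - - - 69.5233 78.7657 69.5233 78.7657
tree:
13.4892
18.8974 7.6314
25.6618 11.5798 3.3446
33.6153 17.0734 5.6200 0.8696
42.2767 24.2882 9.2545 1.6677 0.0000
50.4346 33.0343 14.8263 3.1985 0.0000 0.0000
57.6352 42.2767 22.8296 6.1343 0.0000 0.0000 0.0000
63.9909 50.4346 33.0343 11.7648 0.0000 0.0000 0.0000 0.0000
69.6008 57.6352 42.2767 22.5632 0.0000 0.0000 0.0000 0.0000 0.0000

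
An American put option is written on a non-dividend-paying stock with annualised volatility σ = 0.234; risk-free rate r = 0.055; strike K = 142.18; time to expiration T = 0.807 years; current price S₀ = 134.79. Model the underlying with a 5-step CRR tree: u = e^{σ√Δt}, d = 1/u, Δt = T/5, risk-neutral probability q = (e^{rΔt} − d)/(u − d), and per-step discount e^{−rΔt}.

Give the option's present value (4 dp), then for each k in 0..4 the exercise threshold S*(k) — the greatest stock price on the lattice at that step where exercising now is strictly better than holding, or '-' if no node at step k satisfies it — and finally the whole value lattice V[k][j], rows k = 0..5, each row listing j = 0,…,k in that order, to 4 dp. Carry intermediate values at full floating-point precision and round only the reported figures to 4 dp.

params: Δt=0.16140 u=1.09857 d=0.91027 q=0.52387 e^(-rΔt)=0.99116
t_5 payoffs: 57.9396 40.5141 19.4840 0.0000 0.0000 0.0000
t_4: node(4,0) S=92.5439 payoff=49.6361 vs cont=48.3795 → 49.6361 [stop]  node(4,1) S=111.6871 payoff=30.4929 vs cont=29.2364 → 30.4929 [stop]  node(4,2) S=134.7900 payoff=7.3900 vs cont=9.1950 → 9.1950 [wait]  node(4,3) S=162.6719 payoff=0.0000 vs cont=0.0000 → 0.0000 [wait]  node(4,4) S=196.3213 payoff=0.0000 vs cont=0.0000 → 0.0000 [wait]  ⇒ S*(4)=111.6871
t_3: node(3,0) S=101.6659 payoff=40.5141 vs cont=39.2575 → 40.5141 [stop]  node(3,1) S=122.6960 payoff=19.4840 vs cont=19.1647 → 19.4840 [stop]  node(3,2) S=148.0761 payoff=0.0000 vs cont=4.3393 → 4.3393 [wait]  node(3,3) S=178.7063 payoff=0.0000 vs cont=0.0000 → 0.0000 [wait]  ⇒ S*(3)=122.6960
t_2: node(2,0) S=111.6871 payoff=30.4929 vs cont=29.2364 → 30.4929 [stop]  node(2,1) S=134.7900 payoff=7.3900 vs cont=11.4481 → 11.4481 [wait]  node(2,2) S=162.6719 payoff=0.0000 vs cont=2.0478 → 2.0478 [wait]  ⇒ S*(2)=111.6871
t_1: node(1,0) S=122.6960 payoff=19.4840 vs cont=20.3346 → 20.3346 [wait]  node(1,1) S=148.0761 payoff=0.0000 vs cont=6.4659 → 6.4659 [wait]  ⇒ S*(1)=-
t_0: node(0,0) S=134.7900 payoff=7.3900 vs cont=12.9537 → 12.9537 [wait]  ⇒ S*(0)=-

price = 12.9537
boundary = - - 111.6871 122.6960 111.6871
tree:
12.9537
20.3346 6.4659
30.4929 11.4481 2.0478
40.5141 19.4840 4.3393 0.0000
49.6361 30.4929 9.1950 0.0000 0.0000
57.9396 40.5141 19.4840 0.0000 0.0000 0.0000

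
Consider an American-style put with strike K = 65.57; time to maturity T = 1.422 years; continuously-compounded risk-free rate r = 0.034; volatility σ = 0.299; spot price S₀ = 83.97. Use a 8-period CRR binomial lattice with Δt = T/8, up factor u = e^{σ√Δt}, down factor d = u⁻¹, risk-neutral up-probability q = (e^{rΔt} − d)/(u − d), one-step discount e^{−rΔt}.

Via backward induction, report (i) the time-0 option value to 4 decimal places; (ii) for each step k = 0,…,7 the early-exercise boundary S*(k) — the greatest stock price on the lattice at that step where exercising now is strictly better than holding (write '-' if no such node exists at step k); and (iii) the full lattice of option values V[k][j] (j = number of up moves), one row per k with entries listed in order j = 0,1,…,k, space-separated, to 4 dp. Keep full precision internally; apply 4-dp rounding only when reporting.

price = 2.8550
boundary = - - - - - 44.7084 50.7150 57.5285
tree:
2.8550
4.5294 1.1647
7.0092 2.0299 0.2876
10.5176 3.4803 0.5603 0.0102
15.1823 5.8405 1.0911 0.0202 0.0000
20.8616 9.5170 2.1241 0.0401 0.0000 0.0000
26.1568 14.8550 4.1336 0.0795 0.0000 0.0000 0.0000
30.8248 20.8616 8.0415 0.1577 0.0000 0.0000 0.0000 0.0000
34.9399 26.1568 14.8550 0.3125 0.0000 0.0000 0.0000 0.0000 0.0000

Δt=0.17775  u=1.13435  d=0.88156  q=0.49251  discount=0.99397
step 8 (expiry): payoffs max(K−S,0) = 34.9399 26.1568 14.8550 0.3125 0.0000 0.0000 0.0000 0.0000 0.0000
step 7: (k=7,j=0): S=34.7452, (K−S)⁺=30.8248, hold=30.4297 ⇒ V=30.8248 exercise | (k=7,j=1): S=44.7084, (K−S)⁺=20.8616, hold=20.4665 ⇒ V=20.8616 exercise | (k=7,j=2): S=57.5285, (K−S)⁺=8.0415, hold=7.6464 ⇒ V=8.0415 exercise | (k=7,j=3): S=74.0248, (K−S)⁺=0.0000, hold=0.1577 ⇒ V=0.1577 continue | (k=7,j=4): S=95.2514, (K−S)⁺=0.0000, hold=0.0000 ⇒ V=0.0000 continue | (k=7,j=5): S=122.5646, (K−S)⁺=0.0000, hold=0.0000 ⇒ V=0.0000 continue | (k=7,j=6): S=157.7100, (K−S)⁺=0.0000, hold=0.0000 ⇒ V=0.0000 continue | (k=7,j=7): S=202.9332, (K−S)⁺=0.0000, hold=0.0000 ⇒ V=0.0000 continue  boundary S*=57.5285
step 6: (k=6,j=0): S=39.4132, (K−S)⁺=26.1568, hold=25.7617 ⇒ V=26.1568 exercise | (k=6,j=1): S=50.7150, (K−S)⁺=14.8550, hold=14.4600 ⇒ V=14.8550 exercise | (k=6,j=2): S=65.2575, (K−S)⁺=0.3125, hold=4.1336 ⇒ V=4.1336 continue | (k=6,j=3): S=83.9700, (K−S)⁺=0.0000, hold=0.0795 ⇒ V=0.0795 continue | (k=6,j=4): S=108.0484, (K−S)⁺=0.0000, hold=0.0000 ⇒ V=0.0000 continue | (k=6,j=5): S=139.0312, (K−S)⁺=0.0000, hold=0.0000 ⇒ V=0.0000 continue | (k=6,j=6): S=178.8983, (K−S)⁺=0.0000, hold=0.0000 ⇒ V=0.0000 continue  boundary S*=50.7150
step 5: (k=5,j=0): S=44.7084, (K−S)⁺=20.8616, hold=20.4665 ⇒ V=20.8616 exercise | (k=5,j=1): S=57.5285, (K−S)⁺=8.0415, hold=9.5170 ⇒ V=9.5170 continue | (k=5,j=2): S=74.0248, (K−S)⁺=0.0000, hold=2.1241 ⇒ V=2.1241 continue | (k=5,j=3): S=95.2514, (K−S)⁺=0.0000, hold=0.0401 ⇒ V=0.0401 continue | (k=5,j=4): S=122.5646, (K−S)⁺=0.0000, hold=0.0000 ⇒ V=0.0000 continue | (k=5,j=5): S=157.7100, (K−S)⁺=0.0000, hold=0.0000 ⇒ V=0.0000 continue  boundary S*=44.7084
step 4: (k=4,j=0): S=50.7150, (K−S)⁺=14.8550, hold=15.1823 ⇒ V=15.1823 continue | (k=4,j=1): S=65.2575, (K−S)⁺=0.3125, hold=5.8405 ⇒ V=5.8405 continue | (k=4,j=2): S=83.9700, (K−S)⁺=0.0000, hold=1.0911 ⇒ V=1.0911 continue | (k=4,j=3): S=108.0484, (K−S)⁺=0.0000, hold=0.0202 ⇒ V=0.0202 continue | (k=4,j=4): S=139.0312, (K−S)⁺=0.0000, hold=0.0000 ⇒ V=0.0000 continue  boundary S*=-
step 3: (k=3,j=0): S=57.5285, (K−S)⁺=8.0415, hold=10.5176 ⇒ V=10.5176 continue | (k=3,j=1): S=74.0248, (K−S)⁺=0.0000, hold=3.4803 ⇒ V=3.4803 continue | (k=3,j=2): S=95.2514, (K−S)⁺=0.0000, hold=0.5603 ⇒ V=0.5603 continue | (k=3,j=3): S=122.5646, (K−S)⁺=0.0000, hold=0.0102 ⇒ V=0.0102 continue  boundary S*=-
step 2: (k=2,j=0): S=65.2575, (K−S)⁺=0.3125, hold=7.0092 ⇒ V=7.0092 continue | (k=2,j=1): S=83.9700, (K−S)⁺=0.0000, hold=2.0299 ⇒ V=2.0299 continue | (k=2,j=2): S=108.0484, (K−S)⁺=0.0000, hold=0.2876 ⇒ V=0.2876 continue  boundary S*=-
step 1: (k=1,j=0): S=74.0248, (K−S)⁺=0.0000, hold=4.5294 ⇒ V=4.5294 continue | (k=1,j=1): S=95.2514, (K−S)⁺=0.0000, hold=1.1647 ⇒ V=1.1647 continue  boundary S*=-
step 0: (k=0,j=0): S=83.9700, (K−S)⁺=0.0000, hold=2.8550 ⇒ V=2.8550 continue  boundary S*=-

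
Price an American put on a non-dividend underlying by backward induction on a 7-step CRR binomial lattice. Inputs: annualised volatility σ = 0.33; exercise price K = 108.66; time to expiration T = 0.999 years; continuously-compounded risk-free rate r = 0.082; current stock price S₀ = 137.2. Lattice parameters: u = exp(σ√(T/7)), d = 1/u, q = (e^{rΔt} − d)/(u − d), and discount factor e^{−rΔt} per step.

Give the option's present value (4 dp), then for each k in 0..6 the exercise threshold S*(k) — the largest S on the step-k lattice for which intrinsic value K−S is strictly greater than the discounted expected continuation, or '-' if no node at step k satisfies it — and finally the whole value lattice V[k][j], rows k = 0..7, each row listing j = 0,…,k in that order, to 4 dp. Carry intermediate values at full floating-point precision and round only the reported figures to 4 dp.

Δt=0.14271  u=1.13277  d=0.88279  q=0.51596  discount=0.98837
step 7 (expiry): payoffs max(K−S,0) = 51.3326 35.0994 14.2693 0.0000 0.0000 0.0000 0.0000 0.0000
step 6: (k=6,j=0): S=64.9387, (K−S)⁺=43.7213, hold=42.4571 ⇒ V=43.7213 exercise | (k=6,j=1): S=83.3273, (K−S)⁺=25.3327, hold=24.0685 ⇒ V=25.3327 exercise | (k=6,j=2): S=106.9229, (K−S)⁺=1.7371, hold=6.8265 ⇒ V=6.8265 continue | (k=6,j=3): S=137.2000, (K−S)⁺=0.0000, hold=0.0000 ⇒ V=0.0000 continue | (k=6,j=4): S=176.0506, (K−S)⁺=0.0000, hold=0.0000 ⇒ V=0.0000 continue | (k=6,j=5): S=225.9025, (K−S)⁺=0.0000, hold=0.0000 ⇒ V=0.0000 continue | (k=6,j=6): S=289.8707, (K−S)⁺=0.0000, hold=0.0000 ⇒ V=0.0000 continue  boundary S*=83.3273
step 5: (k=5,j=0): S=73.5606, (K−S)⁺=35.0994, hold=33.8352 ⇒ V=35.0994 exercise | (k=5,j=1): S=94.3907, (K−S)⁺=14.2693, hold=15.6006 ⇒ V=15.6006 continue | (k=5,j=2): S=121.1190, (K−S)⁺=0.0000, hold=3.2658 ⇒ V=3.2658 continue | (k=5,j=3): S=155.4160, (K−S)⁺=0.0000, hold=0.0000 ⇒ V=0.0000 continue | (k=5,j=4): S=199.4248, (K−S)⁺=0.0000, hold=0.0000 ⇒ V=0.0000 continue | (k=5,j=5): S=255.8955, (K−S)⁺=0.0000, hold=0.0000 ⇒ V=0.0000 continue  boundary S*=73.5606
step 4: (k=4,j=0): S=83.3273, (K−S)⁺=25.3327, hold=24.7474 ⇒ V=25.3327 exercise | (k=4,j=1): S=106.9229, (K−S)⁺=1.7371, hold=9.1288 ⇒ V=9.1288 continue | (k=4,j=2): S=137.2000, (K−S)⁺=0.0000, hold=1.5624 ⇒ V=1.5624 continue | (k=4,j=3): S=176.0506, (K−S)⁺=0.0000, hold=0.0000 ⇒ V=0.0000 continue | (k=4,j=4): S=225.9025, (K−S)⁺=0.0000, hold=0.0000 ⇒ V=0.0000 continue  boundary S*=83.3273
step 3: (k=3,j=0): S=94.3907, (K−S)⁺=14.2693, hold=16.7747 ⇒ V=16.7747 continue | (k=3,j=1): S=121.1190, (K−S)⁺=0.0000, hold=5.1641 ⇒ V=5.1641 continue | (k=3,j=2): S=155.4160, (K−S)⁺=0.0000, hold=0.7475 ⇒ V=0.7475 continue | (k=3,j=3): S=199.4248, (K−S)⁺=0.0000, hold=0.0000 ⇒ V=0.0000 continue  boundary S*=-
step 2: (k=2,j=0): S=106.9229, (K−S)⁺=1.7371, hold=10.6585 ⇒ V=10.6585 continue | (k=2,j=1): S=137.2000, (K−S)⁺=0.0000, hold=2.8517 ⇒ V=2.8517 continue | (k=2,j=2): S=176.0506, (K−S)⁺=0.0000, hold=0.3576 ⇒ V=0.3576 continue  boundary S*=-
step 1: (k=1,j=0): S=121.1190, (K−S)⁺=0.0000, hold=6.5534 ⇒ V=6.5534 continue | (k=1,j=1): S=155.4160, (K−S)⁺=0.0000, hold=1.5466 ⇒ V=1.5466 continue  boundary S*=-
step 0: (k=0,j=0): S=137.2000, (K−S)⁺=0.0000, hold=3.9239 ⇒ V=3.9239 continue  boundary S*=-

price = 3.9239
boundary = - - - - 83.3273 73.5606 83.3273
tree:
3.9239
6.5534 1.5466
10.6585 2.8517 0.3576
16.7747 5.1641 0.7475 0.0000
25.3327 9.1288 1.5624 0.0000 0.0000
35.0994 15.6006 3.2658 0.0000 0.0000 0.0000
43.7213 25.3327 6.8265 0.0000 0.0000 0.0000 0.0000
51.3326 35.0994 14.2693 0.0000 0.0000 0.0000 0.0000 0.0000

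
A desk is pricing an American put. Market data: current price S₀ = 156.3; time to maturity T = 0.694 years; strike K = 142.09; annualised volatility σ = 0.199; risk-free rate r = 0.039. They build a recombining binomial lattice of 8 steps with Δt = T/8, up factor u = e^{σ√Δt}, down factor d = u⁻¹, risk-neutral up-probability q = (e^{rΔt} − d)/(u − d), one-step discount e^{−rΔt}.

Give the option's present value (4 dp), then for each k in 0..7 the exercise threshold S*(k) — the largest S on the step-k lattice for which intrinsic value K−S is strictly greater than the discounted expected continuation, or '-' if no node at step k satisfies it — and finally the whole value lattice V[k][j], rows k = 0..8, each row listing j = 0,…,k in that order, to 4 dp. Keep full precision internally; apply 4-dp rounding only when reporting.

Δt=0.08675  u=1.06036  d=0.94307  q=0.51424  discount=0.99662
step 8 (expiry): payoffs max(K−S,0) = 44.2944 32.1314 18.4556 3.0790 0.0000 0.0000 0.0000 0.0000 0.0000
step 7: (k=7,j=0): S=103.6990, (K−S)⁺=38.3910, hold=37.9111 ⇒ V=38.3910 exercise | (k=7,j=1): S=116.5962, (K−S)⁺=25.4938, hold=25.0139 ⇒ V=25.4938 exercise | (k=7,j=2): S=131.0974, (K−S)⁺=10.9926, hold=10.5127 ⇒ V=10.9926 exercise | (k=7,j=3): S=147.4022, (K−S)⁺=0.0000, hold=1.4906 ⇒ V=1.4906 continue | (k=7,j=4): S=165.7349, (K−S)⁺=0.0000, hold=0.0000 ⇒ V=0.0000 continue | (k=7,j=5): S=186.3476, (K−S)⁺=0.0000, hold=0.0000 ⇒ V=0.0000 continue | (k=7,j=6): S=209.5240, (K−S)⁺=0.0000, hold=0.0000 ⇒ V=0.0000 continue | (k=7,j=7): S=235.5828, (K−S)⁺=0.0000, hold=0.0000 ⇒ V=0.0000 continue  boundary S*=131.0974
step 6: (k=6,j=0): S=109.9586, (K−S)⁺=32.1314, hold=31.6515 ⇒ V=32.1314 exercise | (k=6,j=1): S=123.6344, (K−S)⁺=18.4556, hold=17.9757 ⇒ V=18.4556 exercise | (k=6,j=2): S=139.0110, (K−S)⁺=3.0790, hold=6.0856 ⇒ V=6.0856 continue | (k=6,j=3): S=156.3000, (K−S)⁺=0.0000, hold=0.7216 ⇒ V=0.7216 continue | (k=6,j=4): S=175.7393, (K−S)⁺=0.0000, hold=0.0000 ⇒ V=0.0000 continue | (k=6,j=5): S=197.5963, (K−S)⁺=0.0000, hold=0.0000 ⇒ V=0.0000 continue | (k=6,j=6): S=222.1716, (K−S)⁺=0.0000, hold=0.0000 ⇒ V=0.0000 continue  boundary S*=123.6344
step 5: (k=5,j=0): S=116.5962, (K−S)⁺=25.4938, hold=25.0139 ⇒ V=25.4938 exercise | (k=5,j=1): S=131.0974, (K−S)⁺=10.9926, hold=12.0536 ⇒ V=12.0536 continue | (k=5,j=2): S=147.4022, (K−S)⁺=0.0000, hold=3.3160 ⇒ V=3.3160 continue | (k=5,j=3): S=165.7349, (K−S)⁺=0.0000, hold=0.3493 ⇒ V=0.3493 continue | (k=5,j=4): S=186.3476, (K−S)⁺=0.0000, hold=0.0000 ⇒ V=0.0000 continue | (k=5,j=5): S=209.5240, (K−S)⁺=0.0000, hold=0.0000 ⇒ V=0.0000 continue  boundary S*=116.5962
step 4: (k=4,j=0): S=123.6344, (K−S)⁺=18.4556, hold=18.5195 ⇒ V=18.5195 continue | (k=4,j=1): S=139.0110, (K−S)⁺=3.0790, hold=7.5348 ⇒ V=7.5348 continue | (k=4,j=2): S=156.3000, (K−S)⁺=0.0000, hold=1.7844 ⇒ V=1.7844 continue | (k=4,j=3): S=175.7393, (K−S)⁺=0.0000, hold=0.1691 ⇒ V=0.1691 continue | (k=4,j=4): S=197.5963, (K−S)⁺=0.0000, hold=0.0000 ⇒ V=0.0000 continue  boundary S*=-
step 3: (k=3,j=0): S=131.0974, (K−S)⁺=10.9926, hold=12.8272 ⇒ V=12.8272 continue | (k=3,j=1): S=147.4022, (K−S)⁺=0.0000, hold=4.5622 ⇒ V=4.5622 continue | (k=3,j=2): S=165.7349, (K−S)⁺=0.0000, hold=0.9505 ⇒ V=0.9505 continue | (k=3,j=3): S=186.3476, (K−S)⁺=0.0000, hold=0.0819 ⇒ V=0.0819 continue  boundary S*=-
step 2: (k=2,j=0): S=139.0110, (K−S)⁺=3.0790, hold=8.5480 ⇒ V=8.5480 continue | (k=2,j=1): S=156.3000, (K−S)⁺=0.0000, hold=2.6958 ⇒ V=2.6958 continue | (k=2,j=2): S=175.7393, (K−S)⁺=0.0000, hold=0.5021 ⇒ V=0.5021 continue  boundary S*=-
step 1: (k=1,j=0): S=147.4022, (K−S)⁺=0.0000, hold=5.5198 ⇒ V=5.5198 continue | (k=1,j=1): S=165.7349, (K−S)⁺=0.0000, hold=1.5624 ⇒ V=1.5624 continue  boundary S*=-
step 0: (k=0,j=0): S=156.3000, (K−S)⁺=0.0000, hold=3.4730 ⇒ V=3.4730 continue  boundary S*=-

price = 3.4730
boundary = - - - - - 116.5962 123.6344 131.0974
tree:
3.4730
5.5198 1.5624
8.5480 2.6958 0.5021
12.8272 4.5622 0.9505 0.0819
18.5195 7.5348 1.7844 0.1691 0.0000
25.4938 12.0536 3.3160 0.3493 0.0000 0.0000
32.1314 18.4556 6.0856 0.7216 0.0000 0.0000 0.0000
38.3910 25.4938 10.9926 1.4906 0.0000 0.0000 0.0000 0.0000
44.2944 32.1314 18.4556 3.0790 0.0000 0.0000 0.0000 0.0000 0.0000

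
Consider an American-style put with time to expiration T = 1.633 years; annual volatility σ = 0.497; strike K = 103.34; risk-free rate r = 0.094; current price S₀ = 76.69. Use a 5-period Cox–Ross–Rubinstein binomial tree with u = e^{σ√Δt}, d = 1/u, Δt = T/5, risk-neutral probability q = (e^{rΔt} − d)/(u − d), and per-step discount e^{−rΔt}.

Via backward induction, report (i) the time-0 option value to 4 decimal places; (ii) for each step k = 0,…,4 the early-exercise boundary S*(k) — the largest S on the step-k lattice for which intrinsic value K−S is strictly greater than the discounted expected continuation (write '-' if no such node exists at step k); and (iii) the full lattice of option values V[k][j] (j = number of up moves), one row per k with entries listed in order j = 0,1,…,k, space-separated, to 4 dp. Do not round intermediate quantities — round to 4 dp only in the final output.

price = 31.2589
boundary = - 57.7279 43.4544 57.7279 76.6900
tree:
31.2589
45.6121 17.9483
59.8856 29.2609 7.0263
70.6300 45.6121 13.6883 0.3660
78.7177 59.8856 26.6500 0.7308 0.0000
84.8057 70.6300 45.6121 1.4594 0.0000 0.0000

params: Δt=0.32660 u=1.32847 d=0.75274 q=0.48362 e^(-rΔt)=0.96977
t_5 payoffs: 84.8057 70.6300 45.6121 1.4594 0.0000 0.0000
t_4: node(4,0) S=24.6223 payoff=78.7177 vs cont=75.5934 → 78.7177 [stop]  node(4,1) S=43.4544 payoff=59.8856 vs cont=56.7613 → 59.8856 [stop]  node(4,2) S=76.6900 payoff=26.6500 vs cont=23.5256 → 26.6500 [stop]  node(4,3) S=135.3456 payoff=0.0000 vs cont=0.7308 → 0.7308 [wait]  node(4,4) S=238.8634 payoff=0.0000 vs cont=0.0000 → 0.0000 [wait]  ⇒ S*(4)=76.6900
t_3: node(3,0) S=32.7100 payoff=70.6300 vs cont=67.5056 → 70.6300 [stop]  node(3,1) S=57.7279 payoff=45.6121 vs cont=42.4877 → 45.6121 [stop]  node(3,2) S=101.8806 payoff=1.4594 vs cont=13.6883 → 13.6883 [wait]  node(3,3) S=179.8030 payoff=0.0000 vs cont=0.3660 → 0.3660 [wait]  ⇒ S*(3)=57.7279
t_2: node(2,0) S=43.4544 payoff=59.8856 vs cont=56.7613 → 59.8856 [stop]  node(2,1) S=76.6900 payoff=26.6500 vs cont=29.2609 → 29.2609 [wait]  node(2,2) S=135.3456 payoff=0.0000 vs cont=7.0263 → 7.0263 [wait]  ⇒ S*(2)=43.4544
t_1: node(1,0) S=57.7279 payoff=45.6121 vs cont=43.7122 → 45.6121 [stop]  node(1,1) S=101.8806 payoff=1.4594 vs cont=17.9483 → 17.9483 [wait]  ⇒ S*(1)=57.7279
t_0: node(0,0) S=76.6900 payoff=26.6500 vs cont=31.2589 → 31.2589 [wait]  ⇒ S*(0)=-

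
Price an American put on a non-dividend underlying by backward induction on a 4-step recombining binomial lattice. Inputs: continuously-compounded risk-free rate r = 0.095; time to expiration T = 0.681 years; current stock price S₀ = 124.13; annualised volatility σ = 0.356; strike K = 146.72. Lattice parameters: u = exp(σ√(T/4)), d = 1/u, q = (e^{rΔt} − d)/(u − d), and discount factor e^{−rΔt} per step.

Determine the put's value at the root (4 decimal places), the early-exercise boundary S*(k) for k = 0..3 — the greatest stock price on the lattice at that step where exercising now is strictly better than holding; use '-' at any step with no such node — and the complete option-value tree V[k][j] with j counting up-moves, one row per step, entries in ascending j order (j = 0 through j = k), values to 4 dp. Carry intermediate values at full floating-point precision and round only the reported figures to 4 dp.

Δt=0.17025, u=1.15823, d=0.86339, q=0.51865, disc=e^(-rΔt)=0.98396
k=4 terminal: V=max(K-S,0) → 77.7434 54.1886 22.5900 0.0000 0.0000
k=3: j=0 S=79.8906 intr=66.8294 cont=64.4755 V=66.8294[EX]; j=1 S=107.1724 intr=39.5476 cont=37.1937 V=39.5476[EX]; j=2 S=143.7707 intr=2.9493 cont=10.6993 V=10.6993[hold]; j=3 S=192.8670 intr=0.0000 cont=0.0000 V=0.0000[hold]  S*(3)=107.1724
k=2: j=0 S=92.5314 intr=54.1886 cont=51.8346 V=54.1886[EX]; j=1 S=124.1300 intr=22.5900 cont=24.1911 V=24.1911[hold]; j=2 S=166.5191 intr=0.0000 cont=5.0675 V=5.0675[hold]  S*(2)=92.5314
k=1: j=0 S=107.1724 intr=39.5476 cont=38.0107 V=39.5476[EX]; j=1 S=143.7707 intr=2.9493 cont=14.0438 V=14.0438[hold]  S*(1)=107.1724
k=0: j=0 S=124.1300 intr=22.5900 cont=25.8979 V=25.8979[hold]  S*(0)=-

price = 25.8979
boundary = - 107.1724 92.5314 107.1724
tree:
25.8979
39.5476 14.0438
54.1886 24.1911 5.0675
66.8294 39.5476 10.6993 0.0000
77.7434 54.1886 22.5900 0.0000 0.0000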